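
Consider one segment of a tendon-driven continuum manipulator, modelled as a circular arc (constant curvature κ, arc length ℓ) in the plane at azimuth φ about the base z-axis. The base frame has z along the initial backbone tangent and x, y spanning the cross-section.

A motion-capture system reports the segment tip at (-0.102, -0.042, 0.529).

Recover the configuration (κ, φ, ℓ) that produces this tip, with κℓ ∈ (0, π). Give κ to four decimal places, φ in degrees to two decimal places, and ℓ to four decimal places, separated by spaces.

0.7555 202.38 0.5442

ρ = √(x²+y²) = √(-0.102² + -0.042²) = 0.11031
φ = atan2(y, x) mod 360° = atan2(-0.042, -0.102) = 202.3801°
|p|² = ρ² + z² = 0.11031² + 0.529² = 0.29201
κ = 2ρ / |p|² = 2×0.11031 / 0.29201 = 0.75552
θ = 2·atan2(ρ, z) = 2·atan2(0.11031, 0.529) = 0.41115 rad
ℓ = θ/κ = 0.41115/0.75552 = 0.54420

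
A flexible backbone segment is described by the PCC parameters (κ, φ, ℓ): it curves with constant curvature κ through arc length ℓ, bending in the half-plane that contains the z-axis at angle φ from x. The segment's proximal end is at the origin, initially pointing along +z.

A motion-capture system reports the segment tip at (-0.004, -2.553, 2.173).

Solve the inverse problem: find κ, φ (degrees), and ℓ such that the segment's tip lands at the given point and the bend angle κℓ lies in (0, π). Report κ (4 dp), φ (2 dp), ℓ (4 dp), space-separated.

ρ = √(x²+y²) = √(-0.004² + -2.553²) = 2.55300
φ = atan2(y, x) mod 360° = atan2(-2.553, -0.004) = 269.9102°
|p|² = ρ² + z² = 2.55300² + 2.173² = 11.23975
κ = 2ρ / |p|² = 2×2.55300 / 11.23975 = 0.45428
θ = 2·atan2(ρ, z) = 2·atan2(2.55300, 2.173) = 1.73126 rad
ℓ = θ/κ = 1.73126/0.45428 = 3.81100

0.4543 269.91 3.8110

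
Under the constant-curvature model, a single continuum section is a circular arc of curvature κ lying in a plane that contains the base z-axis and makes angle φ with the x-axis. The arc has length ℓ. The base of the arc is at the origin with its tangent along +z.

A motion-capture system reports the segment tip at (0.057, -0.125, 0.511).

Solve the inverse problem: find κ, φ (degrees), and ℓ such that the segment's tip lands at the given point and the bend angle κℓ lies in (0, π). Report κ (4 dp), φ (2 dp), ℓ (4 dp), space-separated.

ρ = √(x²+y²) = √(0.057² + -0.125²) = 0.13738
φ = atan2(y, x) mod 360° = atan2(-0.125, 0.057) = 294.5130°
|p|² = ρ² + z² = 0.13738² + 0.511² = 0.27999
κ = 2ρ / |p|² = 2×0.13738 / 0.27999 = 0.98132
θ = 2·atan2(ρ, z) = 2·atan2(0.13738, 0.511) = 0.52528 rad
ℓ = θ/κ = 0.52528/0.98132 = 0.53528

0.9813 294.51 0.5353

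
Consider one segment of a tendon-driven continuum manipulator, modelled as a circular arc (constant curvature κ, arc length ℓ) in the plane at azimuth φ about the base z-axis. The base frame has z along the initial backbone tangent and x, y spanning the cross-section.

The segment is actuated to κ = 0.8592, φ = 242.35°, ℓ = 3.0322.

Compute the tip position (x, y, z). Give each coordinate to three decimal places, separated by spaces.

-1.004 -1.917 0.595

θ = κ·ℓ = 0.8592 × 3.0322 = 2.60527 rad
ρ = (1 − cos θ)/κ = (1 − -0.85959)/0.8592 = 2.16433
z = sin θ / κ = 0.51098/0.8592 = 0.59472
x = ρ cos φ = 2.16433 × cos(242.35°) = -1.00440
y = ρ sin φ = 2.16433 × sin(242.35°) = -1.91716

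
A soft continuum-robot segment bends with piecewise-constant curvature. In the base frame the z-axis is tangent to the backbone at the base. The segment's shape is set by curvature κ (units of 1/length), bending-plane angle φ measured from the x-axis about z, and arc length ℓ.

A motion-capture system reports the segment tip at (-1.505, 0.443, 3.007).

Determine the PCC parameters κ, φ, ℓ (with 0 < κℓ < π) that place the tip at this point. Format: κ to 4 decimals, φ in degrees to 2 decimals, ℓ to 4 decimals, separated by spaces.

ρ = √(x²+y²) = √(-1.505² + 0.443²) = 1.56884
φ = atan2(y, x) mod 360° = atan2(0.443, -1.505) = 163.5981°
|p|² = ρ² + z² = 1.56884² + 3.007² = 11.50332
κ = 2ρ / |p|² = 2×1.56884 / 11.50332 = 0.27276
θ = 2·atan2(ρ, z) = 2·atan2(1.56884, 3.007) = 0.96176 rad
ℓ = θ/κ = 0.96176/0.27276 = 3.52599

0.2728 163.60 3.5260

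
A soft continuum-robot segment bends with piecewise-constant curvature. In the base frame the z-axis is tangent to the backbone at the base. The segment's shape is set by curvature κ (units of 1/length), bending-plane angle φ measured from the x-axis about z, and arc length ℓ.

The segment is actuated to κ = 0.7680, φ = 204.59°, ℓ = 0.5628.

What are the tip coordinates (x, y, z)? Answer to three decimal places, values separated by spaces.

-0.109 -0.050 0.545

θ = κ·ℓ = 0.7680 × 0.5628 = 0.43223 rad
ρ = (1 − cos θ)/κ = (1 − 0.90803)/0.7680 = 0.11975
z = sin θ / κ = 0.41890/0.7680 = 0.54544
x = ρ cos φ = 0.11975 × cos(204.59°) = -0.10889
y = ρ sin φ = 0.11975 × sin(204.59°) = -0.04983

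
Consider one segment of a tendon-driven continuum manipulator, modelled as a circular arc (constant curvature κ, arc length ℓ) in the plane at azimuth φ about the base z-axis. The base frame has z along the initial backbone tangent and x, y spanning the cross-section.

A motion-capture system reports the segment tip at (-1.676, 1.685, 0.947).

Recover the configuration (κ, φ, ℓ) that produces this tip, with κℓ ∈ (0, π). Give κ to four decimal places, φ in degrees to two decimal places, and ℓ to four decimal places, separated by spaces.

0.7262 134.85 3.2816

ρ = √(x²+y²) = √(-1.676² + 1.685²) = 2.37659
φ = atan2(y, x) mod 360° = atan2(1.685, -1.676) = 134.8466°
|p|² = ρ² + z² = 2.37659² + 0.947² = 6.54501
κ = 2ρ / |p|² = 2×2.37659 / 6.54501 = 0.72623
θ = 2·atan2(ρ, z) = 2·atan2(2.37659, 0.947) = 2.38322 rad
ℓ = θ/κ = 2.38322/0.72623 = 3.28163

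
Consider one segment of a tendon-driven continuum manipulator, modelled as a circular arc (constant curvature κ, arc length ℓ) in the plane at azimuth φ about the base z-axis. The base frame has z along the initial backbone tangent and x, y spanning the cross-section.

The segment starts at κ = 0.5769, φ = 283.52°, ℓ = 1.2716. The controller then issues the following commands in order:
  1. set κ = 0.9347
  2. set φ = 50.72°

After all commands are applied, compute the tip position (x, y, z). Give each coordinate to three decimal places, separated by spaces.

initial: κ=0.5769, φ=283.52°, ℓ=1.2716
cmd 1: set κ=0.9347 → (κ,φ,ℓ)=(0.9347,283.52°,1.2716) → tip=(0.1568,-0.6522,0.9927)
cmd 2: set φ=50.72° → (κ,φ,ℓ)=(0.9347,50.72°,1.2716) → tip=(0.4247,0.5192,0.9927)

0.425 0.519 0.993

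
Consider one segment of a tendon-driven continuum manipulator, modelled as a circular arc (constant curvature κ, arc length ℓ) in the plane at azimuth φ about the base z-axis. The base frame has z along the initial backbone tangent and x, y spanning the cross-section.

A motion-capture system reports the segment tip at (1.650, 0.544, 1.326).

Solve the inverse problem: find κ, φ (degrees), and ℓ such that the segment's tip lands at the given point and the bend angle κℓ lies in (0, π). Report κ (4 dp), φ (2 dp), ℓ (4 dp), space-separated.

0.7274 18.25 2.5264

ρ = √(x²+y²) = √(1.650² + 0.544²) = 1.73736
φ = atan2(y, x) mod 360° = atan2(0.544, 1.650) = 18.2472°
|p|² = ρ² + z² = 1.73736² + 1.326² = 4.77671
κ = 2ρ / |p|² = 2×1.73736 / 4.77671 = 0.72743
θ = 2·atan2(ρ, z) = 2·atan2(1.73736, 1.326) = 1.83777 rad
ℓ = θ/κ = 1.83777/0.72743 = 2.52638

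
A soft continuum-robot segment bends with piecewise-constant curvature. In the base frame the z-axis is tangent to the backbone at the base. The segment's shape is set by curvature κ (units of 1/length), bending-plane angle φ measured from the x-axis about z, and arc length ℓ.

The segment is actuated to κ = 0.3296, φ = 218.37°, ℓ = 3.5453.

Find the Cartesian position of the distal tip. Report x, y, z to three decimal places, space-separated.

-1.447 -1.146 2.792

θ = κ·ℓ = 0.3296 × 3.5453 = 1.16853 rad
ρ = (1 − cos θ)/κ = (1 − 0.39150)/0.3296 = 1.84617
z = sin θ / κ = 0.92018/0.3296 = 2.79180
x = ρ cos φ = 1.84617 × cos(218.37°) = -1.44743
y = ρ sin φ = 1.84617 × sin(218.37°) = -1.14598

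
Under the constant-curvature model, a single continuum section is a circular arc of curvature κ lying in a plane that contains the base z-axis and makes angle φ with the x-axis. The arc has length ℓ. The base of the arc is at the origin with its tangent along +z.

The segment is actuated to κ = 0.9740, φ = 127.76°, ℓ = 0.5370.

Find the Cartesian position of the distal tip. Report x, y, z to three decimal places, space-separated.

θ = κ·ℓ = 0.9740 × 0.5370 = 0.52304 rad
ρ = (1 − cos θ)/κ = (1 − 0.86631)/0.9740 = 0.13726
z = sin θ / κ = 0.49951/0.9740 = 0.51285
x = ρ cos φ = 0.13726 × cos(127.76°) = -0.08405
y = ρ sin φ = 0.13726 × sin(127.76°) = 0.10852

-0.084 0.109 0.513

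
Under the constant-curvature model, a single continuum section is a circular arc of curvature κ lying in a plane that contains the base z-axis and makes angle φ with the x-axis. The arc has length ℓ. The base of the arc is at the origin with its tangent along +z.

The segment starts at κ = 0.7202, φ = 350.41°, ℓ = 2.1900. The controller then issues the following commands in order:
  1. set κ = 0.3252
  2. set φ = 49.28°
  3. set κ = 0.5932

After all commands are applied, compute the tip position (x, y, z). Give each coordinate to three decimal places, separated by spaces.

0.805 0.935 1.624

initial: κ=0.7202, φ=350.41°, ℓ=2.1900
cmd 1: set κ=0.3252 → (κ,φ,ℓ)=(0.3252,350.41°,2.1900) → tip=(0.7370,-0.1245,2.0095)
cmd 2: set φ=49.28° → (κ,φ,ℓ)=(0.3252,49.28°,2.1900) → tip=(0.4876,0.5665,2.0095)
cmd 3: set κ=0.5932 → (κ,φ,ℓ)=(0.5932,49.28°,2.1900) → tip=(0.8046,0.9348,1.6239)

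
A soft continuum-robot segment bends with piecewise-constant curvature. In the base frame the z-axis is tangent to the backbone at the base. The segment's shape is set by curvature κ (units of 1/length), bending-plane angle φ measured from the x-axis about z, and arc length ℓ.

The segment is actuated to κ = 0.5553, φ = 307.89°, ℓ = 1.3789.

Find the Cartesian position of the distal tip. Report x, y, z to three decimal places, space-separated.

0.309 -0.397 1.248

θ = κ·ℓ = 0.5553 × 1.3789 = 0.76570 rad
ρ = (1 − cos θ)/κ = (1 − 0.72090)/0.5553 = 0.50262
z = sin θ / κ = 0.69304/0.5553 = 1.24805
x = ρ cos φ = 0.50262 × cos(307.89°) = 0.30868
y = ρ sin φ = 0.50262 × sin(307.89°) = -0.39666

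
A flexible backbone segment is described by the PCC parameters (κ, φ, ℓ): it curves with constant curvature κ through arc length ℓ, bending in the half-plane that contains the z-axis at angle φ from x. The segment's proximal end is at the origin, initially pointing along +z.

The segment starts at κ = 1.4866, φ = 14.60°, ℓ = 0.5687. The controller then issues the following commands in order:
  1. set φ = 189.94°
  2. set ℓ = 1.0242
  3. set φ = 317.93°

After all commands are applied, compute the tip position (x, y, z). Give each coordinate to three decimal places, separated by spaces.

0.475 -0.429 0.672

initial: κ=1.4866, φ=14.60°, ℓ=0.5687
cmd 1: set φ=189.94° → (κ,φ,ℓ)=(1.4866,189.94°,0.5687) → tip=(-0.2230,-0.0391,0.5033)
cmd 2: set ℓ=1.0242 → (κ,φ,ℓ)=(1.4866,189.94°,1.0242) → tip=(-0.6306,-0.1105,0.6719)
cmd 3: set φ=317.93° → (κ,φ,ℓ)=(1.4866,317.93°,1.0242) → tip=(0.4753,-0.4290,0.6719)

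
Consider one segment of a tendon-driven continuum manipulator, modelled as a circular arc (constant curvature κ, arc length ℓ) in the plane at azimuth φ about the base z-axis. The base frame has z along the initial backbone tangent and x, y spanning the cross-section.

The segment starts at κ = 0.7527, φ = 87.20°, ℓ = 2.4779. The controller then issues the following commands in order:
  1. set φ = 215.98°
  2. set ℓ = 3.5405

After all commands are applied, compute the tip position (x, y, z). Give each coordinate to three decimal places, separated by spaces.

-2.030 -1.474 0.610

initial: κ=0.7527, φ=87.20°, ℓ=2.4779
cmd 1: set φ=215.98° → (κ,φ,ℓ)=(0.7527,215.98°,2.4779) → tip=(-1.3870,-1.0069,1.2714)
cmd 2: set ℓ=3.5405 → (κ,φ,ℓ)=(0.7527,215.98°,3.5405) → tip=(-2.0303,-1.4741,0.6096)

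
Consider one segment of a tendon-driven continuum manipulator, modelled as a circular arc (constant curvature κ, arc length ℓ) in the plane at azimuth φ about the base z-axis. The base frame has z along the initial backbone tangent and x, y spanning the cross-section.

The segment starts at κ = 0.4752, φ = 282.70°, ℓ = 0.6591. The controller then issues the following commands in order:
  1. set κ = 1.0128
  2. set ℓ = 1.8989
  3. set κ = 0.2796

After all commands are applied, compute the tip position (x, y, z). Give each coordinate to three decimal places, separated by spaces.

0.108 -0.480 1.811

initial: κ=0.4752, φ=282.70°, ℓ=0.6591
cmd 1: set κ=1.0128 → (κ,φ,ℓ)=(1.0128,282.70°,0.6591) → tip=(0.0466,-0.2068,0.6112)
cmd 2: set ℓ=1.8989 → (κ,φ,ℓ)=(1.0128,282.70°,1.8989) → tip=(0.2920,-1.2957,0.9267)
cmd 3: set κ=0.2796 → (κ,φ,ℓ)=(0.2796,282.70°,1.8989) → tip=(0.1082,-0.4803,1.8109)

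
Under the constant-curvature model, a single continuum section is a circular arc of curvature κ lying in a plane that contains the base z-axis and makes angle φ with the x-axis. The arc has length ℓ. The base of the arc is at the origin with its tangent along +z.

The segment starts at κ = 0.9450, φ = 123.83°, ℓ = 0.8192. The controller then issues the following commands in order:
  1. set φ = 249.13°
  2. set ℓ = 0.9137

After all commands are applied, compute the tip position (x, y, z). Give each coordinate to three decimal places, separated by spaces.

-0.132 -0.346 0.804

initial: κ=0.9450, φ=123.83°, ℓ=0.8192
cmd 1: set φ=249.13° → (κ,φ,ℓ)=(0.9450,249.13°,0.8192) → tip=(-0.1074,-0.2818,0.7398)
cmd 2: set ℓ=0.9137 → (κ,φ,ℓ)=(0.9450,249.13°,0.9137) → tip=(-0.1320,-0.3462,0.8043)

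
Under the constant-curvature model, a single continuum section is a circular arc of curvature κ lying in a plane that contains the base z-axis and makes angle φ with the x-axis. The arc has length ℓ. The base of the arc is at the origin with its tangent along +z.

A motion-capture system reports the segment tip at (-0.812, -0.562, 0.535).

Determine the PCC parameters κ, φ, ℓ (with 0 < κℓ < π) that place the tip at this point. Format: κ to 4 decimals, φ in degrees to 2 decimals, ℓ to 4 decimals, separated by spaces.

ρ = √(x²+y²) = √(-0.812² + -0.562²) = 0.98752
φ = atan2(y, x) mod 360° = atan2(-0.562, -0.812) = 214.6878°
|p|² = ρ² + z² = 0.98752² + 0.535² = 1.26141
κ = 2ρ / |p|² = 2×0.98752 / 1.26141 = 1.56573
θ = 2·atan2(ρ, z) = 2·atan2(0.98752, 0.535) = 2.14860 rad
ℓ = θ/κ = 2.14860/1.56573 = 1.37227

1.5657 214.69 1.3723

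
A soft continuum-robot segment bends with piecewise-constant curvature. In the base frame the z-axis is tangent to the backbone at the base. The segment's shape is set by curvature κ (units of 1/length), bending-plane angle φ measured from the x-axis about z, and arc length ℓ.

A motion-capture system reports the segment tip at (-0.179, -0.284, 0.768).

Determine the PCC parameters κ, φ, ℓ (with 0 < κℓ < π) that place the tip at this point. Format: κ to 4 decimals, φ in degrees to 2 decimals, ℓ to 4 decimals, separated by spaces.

0.9557 237.78 0.8624

ρ = √(x²+y²) = √(-0.179² + -0.284²) = 0.33570
φ = atan2(y, x) mod 360° = atan2(-0.284, -0.179) = 237.7775°
|p|² = ρ² + z² = 0.33570² + 0.768² = 0.70252
κ = 2ρ / |p|² = 2×0.33570 / 0.70252 = 0.95571
θ = 2·atan2(ρ, z) = 2·atan2(0.33570, 0.768) = 0.82417 rad
ℓ = θ/κ = 0.82417/0.95571 = 0.86237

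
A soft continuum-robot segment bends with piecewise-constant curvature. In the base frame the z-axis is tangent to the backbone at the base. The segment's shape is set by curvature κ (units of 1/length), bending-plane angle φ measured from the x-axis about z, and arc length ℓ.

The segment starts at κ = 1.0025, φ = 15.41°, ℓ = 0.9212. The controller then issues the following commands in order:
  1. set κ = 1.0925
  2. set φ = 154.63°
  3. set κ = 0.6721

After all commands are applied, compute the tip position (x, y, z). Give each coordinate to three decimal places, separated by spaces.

-0.250 0.118 0.863

initial: κ=1.0025, φ=15.41°, ℓ=0.9212
cmd 1: set κ=1.0925 → (κ,φ,ℓ)=(1.0925,15.41°,0.9212) → tip=(0.4104,0.1131,0.7734)
cmd 2: set φ=154.63° → (κ,φ,ℓ)=(1.0925,154.63°,0.9212) → tip=(-0.3847,0.1824,0.7734)
cmd 3: set κ=0.6721 → (κ,φ,ℓ)=(0.6721,154.63°,0.9212) → tip=(-0.2495,0.1183,0.8635)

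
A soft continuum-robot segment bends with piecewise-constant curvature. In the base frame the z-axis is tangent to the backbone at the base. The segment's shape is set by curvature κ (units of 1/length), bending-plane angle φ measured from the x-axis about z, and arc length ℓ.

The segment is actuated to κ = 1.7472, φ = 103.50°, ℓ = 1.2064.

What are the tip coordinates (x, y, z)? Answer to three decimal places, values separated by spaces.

-0.202 0.841 0.492

θ = κ·ℓ = 1.7472 × 1.2064 = 2.10782 rad
ρ = (1 − cos θ)/κ = (1 − -0.51158)/1.7472 = 0.86515
z = sin θ / κ = 0.85923/1.7472 = 0.49178
x = ρ cos φ = 0.86515 × cos(103.50°) = -0.20196
y = ρ sin φ = 0.86515 × sin(103.50°) = 0.84124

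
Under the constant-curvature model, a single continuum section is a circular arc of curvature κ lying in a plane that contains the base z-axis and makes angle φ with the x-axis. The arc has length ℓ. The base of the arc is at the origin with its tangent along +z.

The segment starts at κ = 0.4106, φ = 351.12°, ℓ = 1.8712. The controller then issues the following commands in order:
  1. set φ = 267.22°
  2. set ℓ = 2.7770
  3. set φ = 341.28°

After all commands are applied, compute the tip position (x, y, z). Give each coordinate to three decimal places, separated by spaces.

initial: κ=0.4106, φ=351.12°, ℓ=1.8712
cmd 1: set φ=267.22° → (κ,φ,ℓ)=(0.4106,267.22°,1.8712) → tip=(-0.0332,-0.6834,1.6925)
cmd 2: set ℓ=2.7770 → (κ,φ,ℓ)=(0.4106,267.22°,2.7770) → tip=(-0.0688,-1.4173,2.2132)
cmd 3: set φ=341.28° → (κ,φ,ℓ)=(0.4106,341.28°,2.7770) → tip=(1.3439,-0.4554,2.2132)

1.344 -0.455 2.213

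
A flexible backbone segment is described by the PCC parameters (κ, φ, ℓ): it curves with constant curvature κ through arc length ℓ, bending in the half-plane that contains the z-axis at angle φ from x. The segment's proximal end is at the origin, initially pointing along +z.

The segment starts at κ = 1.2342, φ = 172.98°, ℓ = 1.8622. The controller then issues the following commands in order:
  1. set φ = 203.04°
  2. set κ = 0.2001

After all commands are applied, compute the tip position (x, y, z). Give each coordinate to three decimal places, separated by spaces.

initial: κ=1.2342, φ=172.98°, ℓ=1.8622
cmd 1: set φ=203.04° → (κ,φ,ℓ)=(1.2342,203.04°,1.8622) → tip=(-1.2415,-0.5280,0.6051)
cmd 2: set κ=0.2001 → (κ,φ,ℓ)=(0.2001,203.04°,1.8622) → tip=(-0.3156,-0.1342,1.8194)

-0.316 -0.134 1.819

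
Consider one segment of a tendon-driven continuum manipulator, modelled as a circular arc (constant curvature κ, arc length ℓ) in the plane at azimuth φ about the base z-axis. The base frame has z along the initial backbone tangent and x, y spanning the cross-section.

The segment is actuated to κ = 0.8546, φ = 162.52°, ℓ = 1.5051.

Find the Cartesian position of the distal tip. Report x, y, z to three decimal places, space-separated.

-0.803 0.253 1.123

θ = κ·ℓ = 0.8546 × 1.5051 = 1.28626 rad
ρ = (1 − cos θ)/κ = (1 − 0.28071)/0.8546 = 0.84166
z = sin θ / κ = 0.95979/0.8546 = 1.12309
x = ρ cos φ = 0.84166 × cos(162.52°) = -0.80280
y = ρ sin φ = 0.84166 × sin(162.52°) = 0.25281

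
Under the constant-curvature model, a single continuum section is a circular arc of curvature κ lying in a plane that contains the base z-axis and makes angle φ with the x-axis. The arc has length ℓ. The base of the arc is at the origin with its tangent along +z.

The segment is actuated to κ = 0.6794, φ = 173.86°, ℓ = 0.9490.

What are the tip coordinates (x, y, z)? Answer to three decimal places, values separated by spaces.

θ = κ·ℓ = 0.6794 × 0.9490 = 0.64475 rad
ρ = (1 − cos θ)/κ = (1 − 0.79925)/0.6794 = 0.29548
z = sin θ / κ = 0.60100/0.6794 = 0.88460
x = ρ cos φ = 0.29548 × cos(173.86°) = -0.29379
y = ρ sin φ = 0.29548 × sin(173.86°) = 0.03160

-0.294 0.032 0.885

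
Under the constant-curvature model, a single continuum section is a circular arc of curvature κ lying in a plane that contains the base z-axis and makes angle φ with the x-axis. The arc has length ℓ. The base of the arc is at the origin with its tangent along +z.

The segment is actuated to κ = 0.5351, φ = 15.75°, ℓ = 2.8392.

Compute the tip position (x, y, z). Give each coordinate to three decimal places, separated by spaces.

θ = κ·ℓ = 0.5351 × 2.8392 = 1.51926 rad
ρ = (1 − cos θ)/κ = (1 − 0.05152)/0.5351 = 1.77253
z = sin θ / κ = 0.99867/0.5351 = 1.86633
x = ρ cos φ = 1.77253 × cos(15.75°) = 1.70598
y = ρ sin φ = 1.77253 × sin(15.75°) = 0.48114

1.706 0.481 1.866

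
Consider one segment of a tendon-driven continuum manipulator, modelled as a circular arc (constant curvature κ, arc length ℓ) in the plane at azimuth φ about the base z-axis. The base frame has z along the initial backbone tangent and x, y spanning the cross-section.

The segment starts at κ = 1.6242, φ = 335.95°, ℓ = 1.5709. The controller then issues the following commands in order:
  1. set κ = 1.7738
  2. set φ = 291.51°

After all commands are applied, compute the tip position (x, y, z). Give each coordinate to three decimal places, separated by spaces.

0.401 -1.016 0.196

initial: κ=1.6242, φ=335.95°, ℓ=1.5709
cmd 1: set κ=1.7738 → (κ,φ,ℓ)=(1.7738,335.95°,1.5709) → tip=(0.9975,-0.4452,0.1960)
cmd 2: set φ=291.51° → (κ,φ,ℓ)=(1.7738,291.51°,1.5709) → tip=(0.4005,-1.0163,0.1960)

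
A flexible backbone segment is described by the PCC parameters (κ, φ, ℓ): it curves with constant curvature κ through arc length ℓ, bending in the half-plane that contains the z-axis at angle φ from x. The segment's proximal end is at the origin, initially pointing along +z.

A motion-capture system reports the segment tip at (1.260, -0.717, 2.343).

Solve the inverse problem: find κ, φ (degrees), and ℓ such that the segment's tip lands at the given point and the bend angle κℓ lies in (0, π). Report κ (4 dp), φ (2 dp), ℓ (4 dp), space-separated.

ρ = √(x²+y²) = √(1.260² + -0.717²) = 1.44972
φ = atan2(y, x) mod 360° = atan2(-0.717, 1.260) = 330.3581°
|p|² = ρ² + z² = 1.44972² + 2.343² = 7.59134
κ = 2ρ / |p|² = 2×1.44972 / 7.59134 = 0.38194
θ = 2·atan2(ρ, z) = 2·atan2(1.44972, 2.343) = 1.10818 rad
ℓ = θ/κ = 1.10818/0.38194 = 2.90144

0.3819 330.36 2.9014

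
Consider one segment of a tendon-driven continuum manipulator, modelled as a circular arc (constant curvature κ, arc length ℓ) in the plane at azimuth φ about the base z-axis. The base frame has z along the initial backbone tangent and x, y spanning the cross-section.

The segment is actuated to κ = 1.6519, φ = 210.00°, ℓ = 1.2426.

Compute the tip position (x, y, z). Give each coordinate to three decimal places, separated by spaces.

θ = κ·ℓ = 1.6519 × 1.2426 = 2.05265 rad
ρ = (1 − cos θ)/κ = (1 − -0.46342)/1.6519 = 0.88590
z = sin θ / κ = 0.88614/1.6519 = 0.53643
x = ρ cos φ = 0.88590 × cos(210.00°) = -0.76721
y = ρ sin φ = 0.88590 × sin(210.00°) = -0.44295

-0.767 -0.443 0.536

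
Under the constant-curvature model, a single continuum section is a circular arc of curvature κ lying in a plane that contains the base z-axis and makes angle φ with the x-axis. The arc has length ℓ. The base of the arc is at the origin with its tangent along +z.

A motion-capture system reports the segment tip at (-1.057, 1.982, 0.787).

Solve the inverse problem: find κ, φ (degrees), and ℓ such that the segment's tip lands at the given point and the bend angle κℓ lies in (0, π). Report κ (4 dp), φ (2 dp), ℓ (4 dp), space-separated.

ρ = √(x²+y²) = √(-1.057² + 1.982²) = 2.24624
φ = atan2(y, x) mod 360° = atan2(1.982, -1.057) = 118.0710°
|p|² = ρ² + z² = 2.24624² + 0.787² = 5.66494
κ = 2ρ / |p|² = 2×2.24624 / 5.66494 = 0.79303
θ = 2·atan2(ρ, z) = 2·atan2(2.24624, 0.787) = 2.46759 rad
ℓ = θ/κ = 2.46759/0.79303 = 3.11160

0.7930 118.07 3.1116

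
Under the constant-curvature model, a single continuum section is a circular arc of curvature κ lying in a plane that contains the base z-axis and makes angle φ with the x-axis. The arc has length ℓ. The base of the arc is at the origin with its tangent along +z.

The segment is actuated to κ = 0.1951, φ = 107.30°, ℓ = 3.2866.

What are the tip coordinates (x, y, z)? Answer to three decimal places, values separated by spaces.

-0.303 0.972 3.066

θ = κ·ℓ = 0.1951 × 3.2866 = 0.64122 rad
ρ = (1 − cos θ)/κ = (1 − 0.80137)/0.1951 = 1.01810
z = sin θ / κ = 0.59817/0.1951 = 3.06597
x = ρ cos φ = 1.01810 × cos(107.30°) = -0.30276
y = ρ sin φ = 1.01810 × sin(107.30°) = 0.97204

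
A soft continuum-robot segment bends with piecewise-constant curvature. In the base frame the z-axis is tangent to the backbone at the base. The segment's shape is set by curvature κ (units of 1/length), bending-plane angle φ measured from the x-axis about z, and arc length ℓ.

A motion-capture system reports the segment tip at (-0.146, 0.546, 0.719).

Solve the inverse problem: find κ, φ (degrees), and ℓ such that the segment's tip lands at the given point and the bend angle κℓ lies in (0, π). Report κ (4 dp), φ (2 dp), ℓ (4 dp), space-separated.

ρ = √(x²+y²) = √(-0.146² + 0.546²) = 0.56518
φ = atan2(y, x) mod 360° = atan2(0.546, -0.146) = 104.9706°
|p|² = ρ² + z² = 0.56518² + 0.719² = 0.83639
κ = 2ρ / |p|² = 2×0.56518 / 0.83639 = 1.35148
θ = 2·atan2(ρ, z) = 2·atan2(0.56518, 0.719) = 1.33238 rad
ℓ = θ/κ = 1.33238/1.35148 = 0.98587

1.3515 104.97 0.9859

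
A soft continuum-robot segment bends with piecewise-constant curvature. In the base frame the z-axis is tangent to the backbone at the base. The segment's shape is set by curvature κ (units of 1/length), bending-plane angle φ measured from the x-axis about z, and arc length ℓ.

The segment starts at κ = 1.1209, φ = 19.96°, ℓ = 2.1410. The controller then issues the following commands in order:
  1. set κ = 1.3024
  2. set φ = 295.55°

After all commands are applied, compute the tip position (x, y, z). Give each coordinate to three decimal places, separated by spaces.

initial: κ=1.1209, φ=19.96°, ℓ=2.1410
cmd 1: set κ=1.3024 → (κ,φ,ℓ)=(1.3024,19.96°,2.1410) → tip=(1.3988,0.5080,0.2656)
cmd 2: set φ=295.55° → (κ,φ,ℓ)=(1.3024,295.55°,2.1410) → tip=(0.6419,-1.3427,0.2656)

0.642 -1.343 0.266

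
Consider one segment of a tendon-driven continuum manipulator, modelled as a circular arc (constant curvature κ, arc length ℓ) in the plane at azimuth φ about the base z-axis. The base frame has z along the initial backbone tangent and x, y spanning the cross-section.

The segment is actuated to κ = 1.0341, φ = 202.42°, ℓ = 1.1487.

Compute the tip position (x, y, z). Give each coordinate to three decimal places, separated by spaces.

-0.560 -0.231 0.897

θ = κ·ℓ = 1.0341 × 1.1487 = 1.18787 rad
ρ = (1 − cos θ)/κ = (1 − 0.37364)/1.0341 = 0.60571
z = sin θ / κ = 0.92758/1.0341 = 0.89699
x = ρ cos φ = 0.60571 × cos(202.42°) = -0.55993
y = ρ sin φ = 0.60571 × sin(202.42°) = -0.23101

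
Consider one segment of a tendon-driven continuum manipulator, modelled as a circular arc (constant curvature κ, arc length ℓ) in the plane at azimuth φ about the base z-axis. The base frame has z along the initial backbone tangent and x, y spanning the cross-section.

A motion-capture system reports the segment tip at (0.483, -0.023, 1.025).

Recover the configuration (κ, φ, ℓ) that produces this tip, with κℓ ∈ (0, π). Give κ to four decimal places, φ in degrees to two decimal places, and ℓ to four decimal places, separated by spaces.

0.7529 357.27 1.1709

ρ = √(x²+y²) = √(0.483² + -0.023²) = 0.48355
φ = atan2(y, x) mod 360° = atan2(-0.023, 0.483) = 357.2737°
|p|² = ρ² + z² = 0.48355² + 1.025² = 1.28444
κ = 2ρ / |p|² = 2×0.48355 / 1.28444 = 0.75293
θ = 2·atan2(ρ, z) = 2·atan2(0.48355, 1.025) = 0.88159 rad
ℓ = θ/κ = 0.88159/0.75293 = 1.17088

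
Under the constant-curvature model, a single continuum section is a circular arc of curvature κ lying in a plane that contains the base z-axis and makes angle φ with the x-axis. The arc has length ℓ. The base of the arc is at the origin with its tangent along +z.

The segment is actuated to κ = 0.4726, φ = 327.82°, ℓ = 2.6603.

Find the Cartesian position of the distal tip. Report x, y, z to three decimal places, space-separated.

1.239 -0.779 2.013

θ = κ·ℓ = 0.4726 × 2.6603 = 1.25726 rad
ρ = (1 − cos θ)/κ = (1 − 0.30843)/0.4726 = 1.46334
z = sin θ / κ = 0.95125/0.4726 = 2.01280
x = ρ cos φ = 1.46334 × cos(327.82°) = 1.23854
y = ρ sin φ = 1.46334 × sin(327.82°) = -0.77935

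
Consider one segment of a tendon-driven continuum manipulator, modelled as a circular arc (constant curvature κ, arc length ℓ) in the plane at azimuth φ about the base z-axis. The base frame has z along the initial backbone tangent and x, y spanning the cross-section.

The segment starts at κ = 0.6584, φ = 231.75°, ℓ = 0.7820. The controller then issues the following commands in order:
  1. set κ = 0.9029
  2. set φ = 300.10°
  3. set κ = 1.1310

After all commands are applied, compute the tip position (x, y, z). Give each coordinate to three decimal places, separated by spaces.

0.162 -0.280 0.684

initial: κ=0.6584, φ=231.75°, ℓ=0.7820
cmd 1: set κ=0.9029 → (κ,φ,ℓ)=(0.9029,231.75°,0.7820) → tip=(-0.1639,-0.2079,0.7186)
cmd 2: set φ=300.10° → (κ,φ,ℓ)=(0.9029,300.10°,0.7820) → tip=(0.1328,-0.2291,0.7186)
cmd 3: set κ=1.1310 → (κ,φ,ℓ)=(1.1310,300.10°,0.7820) → tip=(0.1624,-0.2802,0.6840)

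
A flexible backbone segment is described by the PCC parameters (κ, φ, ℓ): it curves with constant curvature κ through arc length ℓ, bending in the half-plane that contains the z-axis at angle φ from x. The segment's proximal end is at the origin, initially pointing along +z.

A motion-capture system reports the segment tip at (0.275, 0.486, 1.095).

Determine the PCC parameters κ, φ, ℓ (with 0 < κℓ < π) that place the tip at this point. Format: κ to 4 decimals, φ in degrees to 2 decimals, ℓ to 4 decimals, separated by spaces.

ρ = √(x²+y²) = √(0.275² + 0.486²) = 0.55841
φ = atan2(y, x) mod 360° = atan2(0.486, 0.275) = 60.4969°
|p|² = ρ² + z² = 0.55841² + 1.095² = 1.51085
κ = 2ρ / |p|² = 2×0.55841 / 1.51085 = 0.73920
θ = 2·atan2(ρ, z) = 2·atan2(0.55841, 1.095) = 0.94317 rad
ℓ = θ/κ = 0.94317/0.73920 = 1.27593

0.7392 60.50 1.2759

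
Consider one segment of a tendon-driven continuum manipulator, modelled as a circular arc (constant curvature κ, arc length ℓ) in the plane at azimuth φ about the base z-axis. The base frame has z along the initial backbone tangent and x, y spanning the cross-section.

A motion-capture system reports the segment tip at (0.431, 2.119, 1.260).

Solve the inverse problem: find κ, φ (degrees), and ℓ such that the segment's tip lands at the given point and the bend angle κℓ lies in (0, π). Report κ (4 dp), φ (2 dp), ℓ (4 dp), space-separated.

0.6905 78.50 3.0217

ρ = √(x²+y²) = √(0.431² + 2.119²) = 2.16239
φ = atan2(y, x) mod 360° = atan2(2.119, 0.431) = 78.5030°
|p|² = ρ² + z² = 2.16239² + 1.260² = 6.26352
κ = 2ρ / |p|² = 2×2.16239 / 6.26352 = 0.69047
θ = 2·atan2(ρ, z) = 2·atan2(2.16239, 1.260) = 2.08641 rad
ℓ = θ/κ = 2.08641/0.69047 = 3.02172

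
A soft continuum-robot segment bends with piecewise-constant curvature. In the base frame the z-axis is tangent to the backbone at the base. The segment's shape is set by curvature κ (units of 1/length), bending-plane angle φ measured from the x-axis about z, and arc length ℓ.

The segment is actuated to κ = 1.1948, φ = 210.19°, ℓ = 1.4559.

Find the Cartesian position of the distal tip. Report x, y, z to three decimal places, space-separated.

-0.845 -0.492 0.825

θ = κ·ℓ = 1.1948 × 1.4559 = 1.73951 rad
ρ = (1 − cos θ)/κ = (1 − -0.16791)/1.1948 = 0.97750
z = sin θ / κ = 0.98580/1.1948 = 0.82508
x = ρ cos φ = 0.97750 × cos(210.19°) = -0.84491
y = ρ sin φ = 0.97750 × sin(210.19°) = -0.49155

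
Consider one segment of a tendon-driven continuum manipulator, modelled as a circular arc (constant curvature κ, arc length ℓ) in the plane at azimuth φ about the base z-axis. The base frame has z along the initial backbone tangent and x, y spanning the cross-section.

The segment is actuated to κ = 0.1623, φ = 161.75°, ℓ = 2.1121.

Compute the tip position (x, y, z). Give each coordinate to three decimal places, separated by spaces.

-0.340 0.112 2.071

θ = κ·ℓ = 0.1623 × 2.1121 = 0.34279 rad
ρ = (1 − cos θ)/κ = (1 − 0.94182)/0.1623 = 0.35848
z = sin θ / κ = 0.33612/0.1623 = 2.07098
x = ρ cos φ = 0.35848 × cos(161.75°) = -0.34044
y = ρ sin φ = 0.35848 × sin(161.75°) = 0.11226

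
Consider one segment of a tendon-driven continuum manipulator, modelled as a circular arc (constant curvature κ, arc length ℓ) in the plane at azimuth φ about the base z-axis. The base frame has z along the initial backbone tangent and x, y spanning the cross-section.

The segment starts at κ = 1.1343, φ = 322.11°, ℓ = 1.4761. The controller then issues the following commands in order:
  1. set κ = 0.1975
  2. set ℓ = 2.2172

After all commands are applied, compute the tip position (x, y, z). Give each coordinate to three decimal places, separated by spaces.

initial: κ=1.1343, φ=322.11°, ℓ=1.4761
cmd 1: set κ=0.1975 → (κ,φ,ℓ)=(0.1975,322.11°,1.4761) → tip=(0.1686,-0.1312,1.4553)
cmd 2: set ℓ=2.2172 → (κ,φ,ℓ)=(0.1975,322.11°,2.2172) → tip=(0.3770,-0.2934,2.1470)

0.377 -0.293 2.147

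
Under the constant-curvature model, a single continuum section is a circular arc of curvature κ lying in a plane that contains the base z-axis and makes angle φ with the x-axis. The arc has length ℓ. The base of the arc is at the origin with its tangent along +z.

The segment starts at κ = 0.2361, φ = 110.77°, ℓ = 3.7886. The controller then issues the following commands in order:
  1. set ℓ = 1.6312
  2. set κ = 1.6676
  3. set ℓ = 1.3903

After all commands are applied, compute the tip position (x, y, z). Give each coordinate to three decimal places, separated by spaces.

-0.357 0.942 0.440

initial: κ=0.2361, φ=110.77°, ℓ=3.7886
cmd 1: set ℓ=1.6312 → (κ,φ,ℓ)=(0.2361,110.77°,1.6312) → tip=(-0.1100,0.2901,1.5912)
cmd 2: set κ=1.6676 → (κ,φ,ℓ)=(1.6676,110.77°,1.6312) → tip=(-0.4067,1.0723,0.2453)
cmd 3: set ℓ=1.3903 → (κ,φ,ℓ)=(1.6676,110.77°,1.3903) → tip=(-0.3572,0.9419,0.4397)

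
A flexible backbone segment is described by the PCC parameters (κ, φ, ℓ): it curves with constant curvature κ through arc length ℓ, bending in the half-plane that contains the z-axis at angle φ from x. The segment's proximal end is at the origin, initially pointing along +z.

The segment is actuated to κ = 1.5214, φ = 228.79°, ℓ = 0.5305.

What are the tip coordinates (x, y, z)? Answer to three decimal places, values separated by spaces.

θ = κ·ℓ = 1.5214 × 0.5305 = 0.80710 rad
ρ = (1 − cos θ)/κ = (1 − 0.69159)/1.5214 = 0.20271
z = sin θ / κ = 0.72229/1.5214 = 0.47475
x = ρ cos φ = 0.20271 × cos(228.79°) = -0.13355
y = ρ sin φ = 0.20271 × sin(228.79°) = -0.15250

-0.134 -0.153 0.475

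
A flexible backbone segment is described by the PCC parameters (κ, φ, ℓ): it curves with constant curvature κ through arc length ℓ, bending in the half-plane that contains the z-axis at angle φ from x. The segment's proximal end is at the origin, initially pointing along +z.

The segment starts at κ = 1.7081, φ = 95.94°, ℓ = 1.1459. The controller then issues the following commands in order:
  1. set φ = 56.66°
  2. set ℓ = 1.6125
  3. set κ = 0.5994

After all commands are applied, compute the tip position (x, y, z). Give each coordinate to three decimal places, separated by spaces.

0.396 0.602 1.373

initial: κ=1.7081, φ=95.94°, ℓ=1.1459
cmd 1: set φ=56.66° → (κ,φ,ℓ)=(1.7081,56.66°,1.1459) → tip=(0.4431,0.6735,0.5423)
cmd 2: set ℓ=1.6125 → (κ,φ,ℓ)=(1.7081,56.66°,1.6125) → tip=(0.6197,0.9420,0.2211)
cmd 3: set κ=0.5994 → (κ,φ,ℓ)=(0.5994,56.66°,1.6125) → tip=(0.3960,0.6019,1.3729)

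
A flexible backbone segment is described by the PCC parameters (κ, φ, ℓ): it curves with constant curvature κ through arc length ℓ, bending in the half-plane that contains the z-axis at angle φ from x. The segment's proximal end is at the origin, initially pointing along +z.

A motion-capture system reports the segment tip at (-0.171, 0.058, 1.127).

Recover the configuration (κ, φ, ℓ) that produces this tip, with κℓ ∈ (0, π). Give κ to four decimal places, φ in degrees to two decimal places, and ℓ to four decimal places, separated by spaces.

ρ = √(x²+y²) = √(-0.171² + 0.058²) = 0.18057
φ = atan2(y, x) mod 360° = atan2(0.058, -0.171) = 161.2640°
|p|² = ρ² + z² = 0.18057² + 1.127² = 1.30273
κ = 2ρ / |p|² = 2×0.18057 / 1.30273 = 0.27721
θ = 2·atan2(ρ, z) = 2·atan2(0.18057, 1.127) = 0.31774 rad
ℓ = θ/κ = 0.31774/0.27721 = 1.14619

0.2772 161.26 1.1462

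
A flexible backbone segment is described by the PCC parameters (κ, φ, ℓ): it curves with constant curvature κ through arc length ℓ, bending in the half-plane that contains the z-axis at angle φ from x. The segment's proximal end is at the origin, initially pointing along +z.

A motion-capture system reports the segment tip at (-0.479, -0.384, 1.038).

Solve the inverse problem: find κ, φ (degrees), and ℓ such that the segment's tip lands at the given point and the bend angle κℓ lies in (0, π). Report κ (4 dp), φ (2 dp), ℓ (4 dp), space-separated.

0.8443 218.72 1.2653

ρ = √(x²+y²) = √(-0.479² + -0.384²) = 0.61392
φ = atan2(y, x) mod 360° = atan2(-0.384, -0.479) = 218.7181°
|p|² = ρ² + z² = 0.61392² + 1.038² = 1.45434
κ = 2ρ / |p|² = 2×0.61392 / 1.45434 = 0.84426
θ = 2·atan2(ρ, z) = 2·atan2(0.61392, 1.038) = 1.06821 rad
ℓ = θ/κ = 1.06821/0.84426 = 1.26526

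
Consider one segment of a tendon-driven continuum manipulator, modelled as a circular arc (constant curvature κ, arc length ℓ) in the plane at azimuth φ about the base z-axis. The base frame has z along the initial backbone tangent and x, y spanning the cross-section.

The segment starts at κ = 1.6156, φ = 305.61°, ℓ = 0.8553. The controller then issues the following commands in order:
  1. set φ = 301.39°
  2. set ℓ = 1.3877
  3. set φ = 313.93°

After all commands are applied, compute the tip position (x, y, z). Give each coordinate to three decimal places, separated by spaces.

initial: κ=1.6156, φ=305.61°, ℓ=0.8553
cmd 1: set φ=301.39° → (κ,φ,ℓ)=(1.6156,301.39°,0.8553) → tip=(0.2618,-0.4291,0.6079)
cmd 2: set ℓ=1.3877 → (κ,φ,ℓ)=(1.6156,301.39°,1.3877) → tip=(0.5229,-0.8570,0.4847)
cmd 3: set φ=313.93° → (κ,φ,ℓ)=(1.6156,313.93°,1.3877) → tip=(0.6965,-0.7230,0.4847)

0.696 -0.723 0.485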